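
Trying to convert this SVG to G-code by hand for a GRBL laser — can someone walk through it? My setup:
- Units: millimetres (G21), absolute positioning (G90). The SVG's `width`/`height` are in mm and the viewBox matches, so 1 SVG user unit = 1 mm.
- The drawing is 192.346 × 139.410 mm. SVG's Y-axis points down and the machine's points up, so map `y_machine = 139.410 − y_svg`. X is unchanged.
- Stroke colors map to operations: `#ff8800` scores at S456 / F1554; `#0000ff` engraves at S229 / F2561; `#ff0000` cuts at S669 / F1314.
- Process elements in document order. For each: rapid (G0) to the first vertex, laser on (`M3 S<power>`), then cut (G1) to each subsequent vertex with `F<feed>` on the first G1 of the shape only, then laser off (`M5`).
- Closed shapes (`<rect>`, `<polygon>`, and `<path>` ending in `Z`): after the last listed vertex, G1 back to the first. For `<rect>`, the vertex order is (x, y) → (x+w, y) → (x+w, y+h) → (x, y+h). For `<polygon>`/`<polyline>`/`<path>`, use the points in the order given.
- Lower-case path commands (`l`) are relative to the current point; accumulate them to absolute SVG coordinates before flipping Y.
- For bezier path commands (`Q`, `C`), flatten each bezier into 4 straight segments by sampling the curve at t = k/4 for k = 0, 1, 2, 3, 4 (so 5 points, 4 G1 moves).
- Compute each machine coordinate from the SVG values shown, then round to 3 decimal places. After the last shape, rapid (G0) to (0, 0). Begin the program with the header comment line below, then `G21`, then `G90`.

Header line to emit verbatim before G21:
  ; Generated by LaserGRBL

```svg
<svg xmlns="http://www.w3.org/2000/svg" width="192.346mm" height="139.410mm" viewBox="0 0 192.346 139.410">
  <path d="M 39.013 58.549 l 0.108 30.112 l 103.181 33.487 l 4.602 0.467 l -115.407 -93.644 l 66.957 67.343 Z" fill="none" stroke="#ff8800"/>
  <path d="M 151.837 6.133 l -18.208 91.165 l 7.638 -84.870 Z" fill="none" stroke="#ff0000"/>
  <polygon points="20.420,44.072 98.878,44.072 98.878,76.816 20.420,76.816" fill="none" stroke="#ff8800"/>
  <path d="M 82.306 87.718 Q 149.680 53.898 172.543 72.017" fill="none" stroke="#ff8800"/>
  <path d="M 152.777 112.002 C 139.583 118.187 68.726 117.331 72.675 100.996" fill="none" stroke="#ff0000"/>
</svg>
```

; Generated by LaserGRBL
G21
G90
G0 X39.013 Y80.861
M3 S456
G1 X39.121 Y50.749 F1554
G1 X142.302 Y17.262
G1 X146.904 Y16.795
G1 X31.497 Y110.439
G1 X98.454 Y43.096
G1 X39.013 Y80.861
M5
G0 X151.837 Y133.277
M3 S669
G1 X133.629 Y42.112 F1314
G1 X141.267 Y126.982
G1 X151.837 Y133.277
M5
G0 X20.420 Y95.338
M3 S456
G1 X98.878 Y95.338 F1554
G1 X98.878 Y62.594
G1 X20.420 Y62.594
G1 X20.420 Y95.338
M5
G0 X82.306 Y51.692
M3 S456
G1 X113.211 Y65.356 F1554
G1 X138.552 Y72.527
G1 X158.330 Y73.206
G1 X172.543 Y67.393
M5
G0 X152.777 Y27.408
M3 S669
G1 X134.140 Y24.221 F1314
G1 X106.297 Y24.466
G1 X81.670 Y28.933
G1 X72.675 Y38.414
M5
G0 X0.000 Y0.000

1 u = 1 mm; y_m = 139.410 − y.

[1] `<path>` closed polygon, #ff8800→score S456 F1554: (39.013,80.861) → (39.121,50.749) → (142.302,17.262) → (146.904,16.795) → (31.497,110.439) → (98.454,43.096) → (39.013,80.861) (closed)

[2] `<path>` closed polygon, #ff0000→cut S669 F1314: (151.837,133.277) → (133.629,42.112) → (141.267,126.982) → (151.837,133.277) (closed)

[3] `<polygon>` rectangle, #ff8800→score S456 F1554: (20.420,95.338) → (98.878,95.338) → (98.878,62.594) → (20.420,62.594) → (20.420,95.338) (closed)

[4] `<path>` quadratic bezier, #ff8800→score S456 F1554: (82.306,51.692) → (113.211,65.356) → (138.552,72.527) → (158.330,73.206) → (172.543,67.393)

[5] `<path>` cubic bezier, #ff0000→cut S669 F1314: (152.777,27.408) → (134.140,24.221) → (106.297,24.466) → (81.670,28.933) → (72.675,38.414)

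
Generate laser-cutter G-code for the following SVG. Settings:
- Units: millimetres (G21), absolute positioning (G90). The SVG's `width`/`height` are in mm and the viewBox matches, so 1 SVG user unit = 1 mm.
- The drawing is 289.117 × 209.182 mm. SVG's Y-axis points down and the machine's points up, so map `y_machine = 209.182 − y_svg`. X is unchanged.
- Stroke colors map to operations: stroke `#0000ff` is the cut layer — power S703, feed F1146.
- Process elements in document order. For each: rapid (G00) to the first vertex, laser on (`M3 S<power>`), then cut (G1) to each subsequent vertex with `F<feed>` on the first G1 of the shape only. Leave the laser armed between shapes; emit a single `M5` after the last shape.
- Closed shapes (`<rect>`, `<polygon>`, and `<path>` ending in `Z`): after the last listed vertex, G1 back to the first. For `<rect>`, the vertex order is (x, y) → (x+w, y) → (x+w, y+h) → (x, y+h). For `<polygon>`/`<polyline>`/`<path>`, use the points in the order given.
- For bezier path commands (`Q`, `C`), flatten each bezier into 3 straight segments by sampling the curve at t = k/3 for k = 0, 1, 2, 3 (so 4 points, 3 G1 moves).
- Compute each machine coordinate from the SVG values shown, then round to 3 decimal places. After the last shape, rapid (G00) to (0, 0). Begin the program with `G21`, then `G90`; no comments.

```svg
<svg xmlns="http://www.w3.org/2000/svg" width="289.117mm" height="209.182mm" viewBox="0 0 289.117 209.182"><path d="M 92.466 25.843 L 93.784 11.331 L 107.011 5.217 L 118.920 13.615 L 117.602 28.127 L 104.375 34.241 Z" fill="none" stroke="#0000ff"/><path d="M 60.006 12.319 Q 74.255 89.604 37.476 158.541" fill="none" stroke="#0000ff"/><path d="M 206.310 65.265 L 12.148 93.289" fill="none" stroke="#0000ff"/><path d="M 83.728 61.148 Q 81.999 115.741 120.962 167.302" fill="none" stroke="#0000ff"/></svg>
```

G21
G90
G00 X92.466 Y183.339
M3 S703
G1 X93.784 Y197.851 F1146
G1 X107.011 Y203.965
G1 X118.920 Y195.567
G1 X117.602 Y181.055
G1 X104.375 Y174.941
G1 X92.466 Y183.339
G00 X60.006 Y196.863
M3 S703
G1 X63.836 Y146.267 F1146
G1 X56.326 Y97.527
G1 X37.476 Y50.641
G00 X206.310 Y143.917
M3 S703
G1 X12.148 Y115.893 F1146
G00 X83.728 Y148.034
M3 S703
G1 X87.097 Y111.976 F1146
G1 X99.508 Y76.591
G1 X120.962 Y41.880
M5
G00 X0.000 Y0.000

Since the viewBox matches the mm dimensions, user units are millimetres directly. The only transform is the Y-flip y_m = 209.182 − y_svg.

Shape 1 is a regular polygon drawn with `<path>`. Its stroke #0000ff means cut at S703, F1146. After flipping Y the toolpath is (92.466,183.339) → (93.784,197.851) → (107.011,203.965) → (118.920,195.567) → (117.602,181.055) → (104.375,174.941) → (92.466,183.339), returning to the start.

Shape 2 is a quadratic bezier drawn with `<path>`. Its stroke #0000ff means cut at S703, F1146. After flipping Y the toolpath is (60.006,196.863) → (63.836,146.267) → (56.326,97.527) → (37.476,50.641).

Shape 3 is a line segment drawn with `<path>`. Its stroke #0000ff means cut at S703, F1146. After flipping Y the toolpath is (206.310,143.917) → (12.148,115.893).

Shape 4 is a quadratic bezier drawn with `<path>`. Its stroke #0000ff means cut at S703, F1146. After flipping Y the toolpath is (83.728,148.034) → (87.097,111.976) → (99.508,76.591) → (120.962,41.880).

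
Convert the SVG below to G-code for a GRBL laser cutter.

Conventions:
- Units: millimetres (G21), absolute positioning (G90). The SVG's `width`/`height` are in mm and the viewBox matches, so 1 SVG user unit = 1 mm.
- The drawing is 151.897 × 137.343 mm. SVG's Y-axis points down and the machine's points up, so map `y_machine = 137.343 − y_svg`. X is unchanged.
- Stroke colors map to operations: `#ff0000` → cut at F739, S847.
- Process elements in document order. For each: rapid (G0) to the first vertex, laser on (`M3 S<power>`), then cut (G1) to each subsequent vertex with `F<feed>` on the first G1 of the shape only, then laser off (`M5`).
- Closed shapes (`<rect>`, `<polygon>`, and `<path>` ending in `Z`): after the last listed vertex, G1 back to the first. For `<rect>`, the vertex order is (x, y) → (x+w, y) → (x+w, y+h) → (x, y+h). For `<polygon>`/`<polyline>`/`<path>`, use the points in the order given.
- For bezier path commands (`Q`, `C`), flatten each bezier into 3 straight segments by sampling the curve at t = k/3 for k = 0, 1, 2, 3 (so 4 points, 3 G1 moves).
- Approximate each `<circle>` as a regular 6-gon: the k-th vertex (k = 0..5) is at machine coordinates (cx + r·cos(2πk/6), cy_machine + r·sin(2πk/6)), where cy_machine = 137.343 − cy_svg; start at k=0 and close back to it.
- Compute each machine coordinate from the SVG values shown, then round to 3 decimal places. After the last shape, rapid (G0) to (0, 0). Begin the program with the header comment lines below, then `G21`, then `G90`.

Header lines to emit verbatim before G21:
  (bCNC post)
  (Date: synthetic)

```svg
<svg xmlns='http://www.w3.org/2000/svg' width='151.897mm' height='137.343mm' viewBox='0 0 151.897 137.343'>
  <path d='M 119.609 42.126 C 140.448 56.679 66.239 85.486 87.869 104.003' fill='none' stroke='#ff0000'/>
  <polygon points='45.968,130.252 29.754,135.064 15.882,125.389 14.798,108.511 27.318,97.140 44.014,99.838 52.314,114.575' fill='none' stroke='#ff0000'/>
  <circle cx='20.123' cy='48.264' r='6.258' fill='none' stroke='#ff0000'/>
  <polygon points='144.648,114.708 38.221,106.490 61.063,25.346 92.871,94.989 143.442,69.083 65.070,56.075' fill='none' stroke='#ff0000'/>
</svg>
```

1 u = 1 mm; y_m = 137.343 − y.

[1] `<path>` cubic bezier, #ff0000→cut S847 F739: (119.609,95.217) → (115.835,76.822) → (91.115,54.378) → (87.869,33.340)

[2] `<polygon>` regular polygon, #ff0000→cut S847 F739: (45.968,7.091) → (29.754,2.279) → (15.882,11.954) → (14.798,28.832) → (27.318,40.203) → (44.014,37.505) → (52.314,22.768) → (45.968,7.091) (closed)

[3] `<circle>` circle, #ff0000→cut S847 F739: (26.381,89.079) → (23.252,94.499) → (16.994,94.499) → (13.865,89.079) → (16.994,83.659) → (23.252,83.659) → (26.381,89.079) (closed)

[4] `<polygon>` closed polygon, #ff0000→cut S847 F739: (144.648,22.635) → (38.221,30.853) → (61.063,111.997) → (92.871,42.354) → (143.442,68.260) → (65.070,81.268) → (144.648,22.635) (closed)

(bCNC post)
(Date: synthetic)
G21
G90
G0 X119.609 Y95.217
M3 S847
G1 X115.835 Y76.822 F739
G1 X91.115 Y54.378
G1 X87.869 Y33.340
M5
G0 X45.968 Y7.091
M3 S847
G1 X29.754 Y2.279 F739
G1 X15.882 Y11.954
G1 X14.798 Y28.832
G1 X27.318 Y40.203
G1 X44.014 Y37.505
G1 X52.314 Y22.768
G1 X45.968 Y7.091
M5
G0 X26.381 Y89.079
M3 S847
G1 X23.252 Y94.499 F739
G1 X16.994 Y94.499
G1 X13.865 Y89.079
G1 X16.994 Y83.659
G1 X23.252 Y83.659
G1 X26.381 Y89.079
M5
G0 X144.648 Y22.635
M3 S847
G1 X38.221 Y30.853 F739
G1 X61.063 Y111.997
G1 X92.871 Y42.354
G1 X143.442 Y68.260
G1 X65.070 Y81.268
G1 X144.648 Y22.635
M5
G0 X0.000 Y0.000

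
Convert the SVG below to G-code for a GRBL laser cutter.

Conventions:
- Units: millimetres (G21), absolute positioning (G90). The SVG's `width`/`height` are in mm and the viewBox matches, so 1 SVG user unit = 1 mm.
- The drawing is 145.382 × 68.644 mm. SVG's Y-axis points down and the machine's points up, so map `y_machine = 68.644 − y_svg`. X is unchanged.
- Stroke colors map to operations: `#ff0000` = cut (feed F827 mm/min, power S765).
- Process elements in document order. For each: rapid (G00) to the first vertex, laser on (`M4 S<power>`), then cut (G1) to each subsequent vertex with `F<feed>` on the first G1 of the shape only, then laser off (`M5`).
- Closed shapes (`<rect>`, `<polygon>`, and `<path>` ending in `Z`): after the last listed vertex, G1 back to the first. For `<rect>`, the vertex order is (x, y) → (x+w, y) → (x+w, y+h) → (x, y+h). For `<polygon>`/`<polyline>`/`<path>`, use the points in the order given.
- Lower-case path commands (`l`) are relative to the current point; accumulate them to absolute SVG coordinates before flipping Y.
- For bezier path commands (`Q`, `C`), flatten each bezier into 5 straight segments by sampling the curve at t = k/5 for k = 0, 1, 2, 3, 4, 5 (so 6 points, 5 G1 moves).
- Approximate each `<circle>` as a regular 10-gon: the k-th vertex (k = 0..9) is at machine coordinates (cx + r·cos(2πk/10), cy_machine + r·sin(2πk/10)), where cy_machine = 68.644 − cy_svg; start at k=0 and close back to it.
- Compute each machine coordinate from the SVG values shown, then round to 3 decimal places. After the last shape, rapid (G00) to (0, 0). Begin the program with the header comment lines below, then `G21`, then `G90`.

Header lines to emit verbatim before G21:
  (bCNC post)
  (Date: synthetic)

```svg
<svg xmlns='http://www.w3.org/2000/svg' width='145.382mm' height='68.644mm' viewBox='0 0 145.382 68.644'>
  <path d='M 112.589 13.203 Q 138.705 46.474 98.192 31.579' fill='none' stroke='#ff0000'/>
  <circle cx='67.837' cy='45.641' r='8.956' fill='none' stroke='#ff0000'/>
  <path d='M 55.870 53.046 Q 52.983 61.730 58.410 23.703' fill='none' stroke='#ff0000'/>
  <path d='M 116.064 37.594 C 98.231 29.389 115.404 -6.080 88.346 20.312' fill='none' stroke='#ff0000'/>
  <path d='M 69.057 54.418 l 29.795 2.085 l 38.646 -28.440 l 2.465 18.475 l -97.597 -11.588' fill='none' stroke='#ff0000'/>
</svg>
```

(bCNC post)
(Date: synthetic)
G21
G90
G00 X112.589 Y55.441
M4 S765
G1 X120.370 Y44.059 F827
G1 X122.821 Y36.531
G1 X119.942 Y32.856
G1 X111.732 Y33.034
G1 X98.192 Y37.065
M5
G00 X76.793 Y23.003
M4 S765
G1 X75.083 Y28.267 F827
G1 X70.605 Y31.521
G1 X65.069 Y31.521
G1 X60.591 Y28.267
G1 X58.881 Y23.003
G1 X60.591 Y17.739
G1 X65.069 Y14.485
G1 X70.605 Y14.485
G1 X75.083 Y17.739
G1 X76.793 Y23.003
M5
G00 X55.870 Y15.598
M4 S765
G1 X55.048 Y13.993 F827
G1 X54.891 Y16.125
G1 X55.399 Y21.993
G1 X56.572 Y31.599
G1 X58.410 Y44.941
M5
G00 X116.064 Y31.050
M4 S765
G1 X108.931 Y38.532 F827
G1 X106.396 Y48.279
G1 X104.656 Y56.013
G1 X99.907 Y57.457
G1 X88.346 Y48.332
M5
G00 X69.057 Y14.226
M4 S765
G1 X98.852 Y12.141 F827
G1 X137.498 Y40.581
G1 X139.963 Y22.106
G1 X42.366 Y33.694
M5
G00 X0.000 Y0.000

1 u = 1 mm; y_m = 68.644 − y.

[1] `<path>` quadratic bezier, #ff0000→cut S765 F827: (112.589,55.441) → (120.370,44.059) → (122.821,36.531) → (119.942,32.856) → (111.732,33.034) → (98.192,37.065)

[2] `<circle>` circle, #ff0000→cut S765 F827: (76.793,23.003) → (75.083,28.267) → (70.605,31.521) → (65.069,31.521) → (60.591,28.267) → (58.881,23.003) → (60.591,17.739) → (65.069,14.485) → (70.605,14.485) → (75.083,17.739) → (76.793,23.003) (closed)

[3] `<path>` quadratic bezier, #ff0000→cut S765 F827: (55.870,15.598) → (55.048,13.993) → (54.891,16.125) → (55.399,21.993) → (56.572,31.599) → (58.410,44.941)

[4] `<path>` cubic bezier, #ff0000→cut S765 F827: (116.064,31.050) → (108.931,38.532) → (106.396,48.279) → (104.656,56.013) → (99.907,57.457) → (88.346,48.332)

[5] `<path>` open polyline, #ff0000→cut S765 F827: (69.057,14.226) → (98.852,12.141) → (137.498,40.581) → (139.963,22.106) → (42.366,33.694)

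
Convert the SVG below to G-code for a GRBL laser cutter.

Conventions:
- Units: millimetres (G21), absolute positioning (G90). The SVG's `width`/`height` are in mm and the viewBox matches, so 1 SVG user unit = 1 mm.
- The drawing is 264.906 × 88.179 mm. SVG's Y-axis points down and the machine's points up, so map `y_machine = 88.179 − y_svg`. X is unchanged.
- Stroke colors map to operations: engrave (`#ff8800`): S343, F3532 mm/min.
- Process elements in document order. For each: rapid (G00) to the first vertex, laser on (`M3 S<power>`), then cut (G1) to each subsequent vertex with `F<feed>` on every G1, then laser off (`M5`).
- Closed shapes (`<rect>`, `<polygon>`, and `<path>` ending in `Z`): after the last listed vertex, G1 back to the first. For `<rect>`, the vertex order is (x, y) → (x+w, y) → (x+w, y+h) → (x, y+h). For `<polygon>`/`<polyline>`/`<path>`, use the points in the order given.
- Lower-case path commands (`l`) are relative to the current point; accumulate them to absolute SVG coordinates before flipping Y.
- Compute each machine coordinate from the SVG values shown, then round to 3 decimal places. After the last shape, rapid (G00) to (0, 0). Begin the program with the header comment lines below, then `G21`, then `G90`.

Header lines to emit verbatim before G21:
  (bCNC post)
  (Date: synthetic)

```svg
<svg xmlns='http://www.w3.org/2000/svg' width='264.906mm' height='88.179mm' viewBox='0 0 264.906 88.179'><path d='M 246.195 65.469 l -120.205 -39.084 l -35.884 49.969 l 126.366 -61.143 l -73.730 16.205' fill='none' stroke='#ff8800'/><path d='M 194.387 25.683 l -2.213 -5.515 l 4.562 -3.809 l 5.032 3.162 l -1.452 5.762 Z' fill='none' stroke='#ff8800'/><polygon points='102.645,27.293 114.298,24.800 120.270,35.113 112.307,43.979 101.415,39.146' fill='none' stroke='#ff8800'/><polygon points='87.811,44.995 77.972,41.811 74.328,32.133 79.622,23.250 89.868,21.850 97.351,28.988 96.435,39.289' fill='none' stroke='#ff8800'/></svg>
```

viewBox `0 0 264.906 88.179` with mm width/height → 1 unit = 1 mm. Flip: y_m = 88.179 − y_svg.

**Shape 1** — `<path>` open polyline, stroke `#ff8800` → engrave (S343, F3532). Machine vertices: (246.195,22.710) → (125.990,61.794) → (90.106,11.825) → (216.472,72.968) → (142.742,56.763). Open path.

**Shape 2** — `<path>` regular polygon, stroke `#ff8800` → engrave (S343, F3532). Machine vertices: (194.387,62.496) → (192.174,68.011) → (196.736,71.820) → (201.768,68.658) → (200.316,62.896) → (194.387,62.496). Closed: final G1 returns to the first vertex.

**Shape 3** — `<polygon>` regular polygon, stroke `#ff8800` → engrave (S343, F3532). Machine vertices: (102.645,60.886) → (114.298,63.379) → (120.270,53.066) → (112.307,44.200) → (101.415,49.033) → (102.645,60.886). Closed: final G1 returns to the first vertex.

**Shape 4** — `<polygon>` regular polygon, stroke `#ff8800` → engrave (S343, F3532). Machine vertices: (87.811,43.184) → (77.972,46.368) → (74.328,56.046) → (79.622,64.929) → (89.868,66.329) → (97.351,59.191) → (96.435,48.890) → (87.811,43.184). Closed: final G1 returns to the first vertex.

(bCNC post)
(Date: synthetic)
G21
G90
G00 X246.195 Y22.710
M3 S343
G1 X125.990 Y61.794 F3532
G1 X90.106 Y11.825 F3532
G1 X216.472 Y72.968 F3532
G1 X142.742 Y56.763 F3532
M5
G00 X194.387 Y62.496
M3 S343
G1 X192.174 Y68.011 F3532
G1 X196.736 Y71.820 F3532
G1 X201.768 Y68.658 F3532
G1 X200.316 Y62.896 F3532
G1 X194.387 Y62.496 F3532
M5
G00 X102.645 Y60.886
M3 S343
G1 X114.298 Y63.379 F3532
G1 X120.270 Y53.066 F3532
G1 X112.307 Y44.200 F3532
G1 X101.415 Y49.033 F3532
G1 X102.645 Y60.886 F3532
M5
G00 X87.811 Y43.184
M3 S343
G1 X77.972 Y46.368 F3532
G1 X74.328 Y56.046 F3532
G1 X79.622 Y64.929 F3532
G1 X89.868 Y66.329 F3532
G1 X97.351 Y59.191 F3532
G1 X96.435 Y48.890 F3532
G1 X87.811 Y43.184 F3532
M5
G00 X0.000 Y0.000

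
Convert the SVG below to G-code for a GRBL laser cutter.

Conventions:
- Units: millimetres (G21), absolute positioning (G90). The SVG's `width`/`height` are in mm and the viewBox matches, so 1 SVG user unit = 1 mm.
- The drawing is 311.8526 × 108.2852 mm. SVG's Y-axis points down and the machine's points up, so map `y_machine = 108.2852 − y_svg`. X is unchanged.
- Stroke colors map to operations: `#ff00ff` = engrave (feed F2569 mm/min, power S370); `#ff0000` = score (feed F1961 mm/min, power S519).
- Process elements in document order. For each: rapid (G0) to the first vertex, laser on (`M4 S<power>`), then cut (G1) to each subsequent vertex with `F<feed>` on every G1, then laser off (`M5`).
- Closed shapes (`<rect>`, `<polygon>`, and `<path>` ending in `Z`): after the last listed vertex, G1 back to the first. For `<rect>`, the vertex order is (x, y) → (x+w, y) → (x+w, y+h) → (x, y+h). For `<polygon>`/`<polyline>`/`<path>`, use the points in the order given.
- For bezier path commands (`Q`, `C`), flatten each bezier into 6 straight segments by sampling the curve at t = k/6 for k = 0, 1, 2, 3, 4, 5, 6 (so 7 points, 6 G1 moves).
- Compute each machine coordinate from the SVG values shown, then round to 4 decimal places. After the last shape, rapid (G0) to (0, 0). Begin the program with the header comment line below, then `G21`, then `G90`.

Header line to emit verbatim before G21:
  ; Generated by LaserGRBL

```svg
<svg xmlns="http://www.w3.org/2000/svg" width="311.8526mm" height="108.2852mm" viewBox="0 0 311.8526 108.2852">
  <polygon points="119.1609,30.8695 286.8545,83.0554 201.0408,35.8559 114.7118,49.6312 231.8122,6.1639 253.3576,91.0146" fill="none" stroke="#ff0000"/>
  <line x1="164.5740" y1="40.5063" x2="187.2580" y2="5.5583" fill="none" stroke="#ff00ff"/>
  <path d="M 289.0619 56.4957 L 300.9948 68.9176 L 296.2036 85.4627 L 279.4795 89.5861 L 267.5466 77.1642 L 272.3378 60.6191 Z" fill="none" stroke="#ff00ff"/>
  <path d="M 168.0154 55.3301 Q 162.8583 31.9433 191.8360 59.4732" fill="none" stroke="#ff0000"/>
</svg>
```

Since the viewBox matches the mm dimensions, user units are millimetres directly. The only transform is the Y-flip y_m = 108.2852 − y_svg.

Shape 1 is a closed polygon drawn with `<polygon>`. Its stroke #ff0000 means score at S519, F1961. After flipping Y the toolpath is (119.1609,77.4157) → (286.8545,25.2298) → (201.0408,72.4293) → (114.7118,58.6540) → (231.8122,102.1213) → (253.3576,17.2706) → (119.1609,77.4157), returning to the start.

Shape 2 is a line segment drawn with `<line>`. Its stroke #ff00ff means engrave at S370, F2569. After flipping Y the toolpath is (164.5740,67.7789) → (187.2580,102.7269).

Shape 3 is a regular polygon drawn with `<path>`. Its stroke #ff00ff means engrave at S370, F2569. After flipping Y the toolpath is (289.0619,51.7895) → (300.9948,39.3676) → (296.2036,22.8225) → (279.4795,18.6991) → (267.5466,31.1210) → (272.3378,47.6661) → (289.0619,51.7895), returning to the start.

Shape 4 is a quadratic bezier drawn with `<path>`. Its stroke #ff0000 means score at S519, F1961. After flipping Y the toolpath is (168.0154,52.9551) → (167.2446,59.3363) → (168.3701,62.8889) → (171.3920,63.6127) → (176.3103,61.5079) → (183.1250,56.5743) → (191.8360,48.8120).

; Generated by LaserGRBL
G21
G90
G0 X119.1609 Y77.4157
M4 S519
G1 X286.8545 Y25.2298 F1961
G1 X201.0408 Y72.4293 F1961
G1 X114.7118 Y58.6540 F1961
G1 X231.8122 Y102.1213 F1961
G1 X253.3576 Y17.2706 F1961
G1 X119.1609 Y77.4157 F1961
M5
G0 X164.5740 Y67.7789
M4 S370
G1 X187.2580 Y102.7269 F2569
M5
G0 X289.0619 Y51.7895
M4 S370
G1 X300.9948 Y39.3676 F2569
G1 X296.2036 Y22.8225 F2569
G1 X279.4795 Y18.6991 F2569
G1 X267.5466 Y31.1210 F2569
G1 X272.3378 Y47.6661 F2569
G1 X289.0619 Y51.7895 F2569
M5
G0 X168.0154 Y52.9551
M4 S519
G1 X167.2446 Y59.3363 F1961
G1 X168.3701 Y62.8889 F1961
G1 X171.3920 Y63.6127 F1961
G1 X176.3103 Y61.5079 F1961
G1 X183.1250 Y56.5743 F1961
G1 X191.8360 Y48.8120 F1961
M5
G0 X0.0000 Y0.0000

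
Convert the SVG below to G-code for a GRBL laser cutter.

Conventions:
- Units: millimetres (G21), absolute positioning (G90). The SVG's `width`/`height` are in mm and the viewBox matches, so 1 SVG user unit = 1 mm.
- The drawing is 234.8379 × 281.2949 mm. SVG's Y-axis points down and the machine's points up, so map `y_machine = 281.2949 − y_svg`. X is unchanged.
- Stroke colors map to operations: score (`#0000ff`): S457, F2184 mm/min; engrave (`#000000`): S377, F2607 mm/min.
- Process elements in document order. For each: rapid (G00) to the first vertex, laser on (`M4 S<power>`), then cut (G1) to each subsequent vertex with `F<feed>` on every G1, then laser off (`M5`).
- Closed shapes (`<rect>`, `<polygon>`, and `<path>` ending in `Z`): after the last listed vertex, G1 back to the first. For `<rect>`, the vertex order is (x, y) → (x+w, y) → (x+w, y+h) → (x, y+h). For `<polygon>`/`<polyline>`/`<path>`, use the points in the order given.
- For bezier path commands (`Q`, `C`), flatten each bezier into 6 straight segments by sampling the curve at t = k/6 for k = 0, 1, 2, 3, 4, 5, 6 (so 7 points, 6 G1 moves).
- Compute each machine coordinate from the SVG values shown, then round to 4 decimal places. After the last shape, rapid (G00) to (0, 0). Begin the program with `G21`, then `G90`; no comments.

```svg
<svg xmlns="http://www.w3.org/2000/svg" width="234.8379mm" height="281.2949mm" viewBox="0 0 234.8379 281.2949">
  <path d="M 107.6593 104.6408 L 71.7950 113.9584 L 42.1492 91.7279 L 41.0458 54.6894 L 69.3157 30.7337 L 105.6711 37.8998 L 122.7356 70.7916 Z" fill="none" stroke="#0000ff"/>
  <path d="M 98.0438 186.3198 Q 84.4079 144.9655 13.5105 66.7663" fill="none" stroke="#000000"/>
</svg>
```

viewBox `0 0 234.8379 281.2949` with mm width/height → 1 unit = 1 mm. Flip: y_m = 281.2949 − y_svg.

**Shape 1** — `<path>` regular polygon, stroke `#0000ff` → score (S457, F2184). Machine vertices: (107.6593,176.6541) → (71.7950,167.3365) → (42.1492,189.5670) → (41.0458,226.6055) → (69.3157,250.5612) → (105.6711,243.3951) → (122.7356,210.5033) → (107.6593,176.6541). Closed: final G1 returns to the first vertex.

**Shape 2** — `<path>` quadratic bezier, stroke `#000000` → engrave (S377, F2607). Control points (SVG): P0=(98.0438,186.3198), P1=(84.4079,144.9655), P2=(13.5105,66.7663); sampled at t=k/6. Machine vertices: (98.0438,94.9751) → (91.9079,109.7833) → (82.5908,126.6385) → (70.0925,145.5406) → (54.4130,166.4897) → (35.5524,189.4857) → (13.5105,214.5286). Open path.

G21
G90
G00 X107.6593 Y176.6541
M4 S457
G1 X71.7950 Y167.3365 F2184
G1 X42.1492 Y189.5670 F2184
G1 X41.0458 Y226.6055 F2184
G1 X69.3157 Y250.5612 F2184
G1 X105.6711 Y243.3951 F2184
G1 X122.7356 Y210.5033 F2184
G1 X107.6593 Y176.6541 F2184
M5
G00 X98.0438 Y94.9751
M4 S377
G1 X91.9079 Y109.7833 F2607
G1 X82.5908 Y126.6385 F2607
G1 X70.0925 Y145.5406 F2607
G1 X54.4130 Y166.4897 F2607
G1 X35.5524 Y189.4857 F2607
G1 X13.5105 Y214.5286 F2607
M5
G00 X0.0000 Y0.0000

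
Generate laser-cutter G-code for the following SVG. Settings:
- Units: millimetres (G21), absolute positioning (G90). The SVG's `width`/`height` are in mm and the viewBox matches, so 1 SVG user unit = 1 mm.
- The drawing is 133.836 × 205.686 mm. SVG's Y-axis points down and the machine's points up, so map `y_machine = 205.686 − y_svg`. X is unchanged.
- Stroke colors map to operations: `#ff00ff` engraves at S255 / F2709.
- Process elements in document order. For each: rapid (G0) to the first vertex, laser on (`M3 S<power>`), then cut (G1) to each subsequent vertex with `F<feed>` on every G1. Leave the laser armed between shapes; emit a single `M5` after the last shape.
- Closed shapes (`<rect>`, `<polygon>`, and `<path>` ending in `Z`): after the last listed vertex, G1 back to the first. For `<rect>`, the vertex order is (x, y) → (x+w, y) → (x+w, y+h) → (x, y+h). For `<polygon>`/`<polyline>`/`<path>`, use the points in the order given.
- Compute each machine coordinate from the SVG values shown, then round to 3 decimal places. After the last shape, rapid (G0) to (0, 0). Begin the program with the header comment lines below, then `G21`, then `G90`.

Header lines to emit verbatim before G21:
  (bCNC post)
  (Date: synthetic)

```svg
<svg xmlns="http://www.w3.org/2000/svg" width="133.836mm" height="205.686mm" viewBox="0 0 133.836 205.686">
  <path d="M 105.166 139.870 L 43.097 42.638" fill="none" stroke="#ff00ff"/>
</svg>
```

Since the viewBox matches the mm dimensions, user units are millimetres directly. The only transform is the Y-flip y_m = 205.686 − y_svg.

Shape 1 is a line segment drawn with `<path>`. Its stroke #ff00ff means engrave at S255, F2709. After flipping Y the toolpath is (105.166,65.816) → (43.097,163.048).

(bCNC post)
(Date: synthetic)
G21
G90
G0 X105.166 Y65.816
M3 S255
G1 X43.097 Y163.048 F2709
M5
G0 X0.000 Y0.000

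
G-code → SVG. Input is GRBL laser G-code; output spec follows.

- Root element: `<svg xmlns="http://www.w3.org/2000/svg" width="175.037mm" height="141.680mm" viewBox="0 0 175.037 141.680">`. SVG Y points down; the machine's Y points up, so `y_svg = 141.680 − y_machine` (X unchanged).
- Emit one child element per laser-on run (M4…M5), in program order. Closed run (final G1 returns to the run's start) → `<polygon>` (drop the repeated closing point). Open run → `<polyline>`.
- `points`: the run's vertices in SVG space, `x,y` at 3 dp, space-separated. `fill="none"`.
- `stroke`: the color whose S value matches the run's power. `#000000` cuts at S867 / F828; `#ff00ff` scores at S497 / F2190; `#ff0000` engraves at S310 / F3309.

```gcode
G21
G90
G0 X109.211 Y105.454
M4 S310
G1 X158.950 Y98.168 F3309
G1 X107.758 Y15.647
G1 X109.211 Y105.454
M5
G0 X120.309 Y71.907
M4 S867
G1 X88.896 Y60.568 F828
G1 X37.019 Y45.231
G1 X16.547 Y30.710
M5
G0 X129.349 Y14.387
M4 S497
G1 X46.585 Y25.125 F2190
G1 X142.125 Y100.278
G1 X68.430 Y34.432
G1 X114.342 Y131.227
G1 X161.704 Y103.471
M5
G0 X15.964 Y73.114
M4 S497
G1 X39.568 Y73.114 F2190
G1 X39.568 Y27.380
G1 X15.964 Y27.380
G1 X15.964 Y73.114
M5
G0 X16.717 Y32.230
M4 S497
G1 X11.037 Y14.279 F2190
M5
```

y_svg = 141.680 − y_m.

[1] S310→`#ff0000` (engrave); closed run; points: 109.211,36.226 158.950,43.512 107.758,126.033

[2] S867→`#000000` (cut); open run; points: 120.309,69.773 88.896,81.112 37.019,96.449 16.547,110.970

[3] S497→`#ff00ff` (score); open run; points: 129.349,127.293 46.585,116.555 142.125,41.402 68.430,107.248 114.342,10.453 161.704,38.209

[4] S497→`#ff00ff` (score); closed run; points: 15.964,68.566 39.568,68.566 39.568,114.300 15.964,114.300

[5] S497→`#ff00ff` (score); open run; points: 16.717,109.450 11.037,127.401

<svg xmlns="http://www.w3.org/2000/svg" width="175.037mm" height="141.680mm" viewBox="0 0 175.037 141.680">
  <polygon points="109.211,36.226 158.950,43.512 107.758,126.033" fill="none" stroke="#ff0000"/>
  <polyline points="120.309,69.773 88.896,81.112 37.019,96.449 16.547,110.970" fill="none" stroke="#000000"/>
  <polyline points="129.349,127.293 46.585,116.555 142.125,41.402 68.430,107.248 114.342,10.453 161.704,38.209" fill="none" stroke="#ff00ff"/>
  <polygon points="15.964,68.566 39.568,68.566 39.568,114.300 15.964,114.300" fill="none" stroke="#ff00ff"/>
  <polyline points="16.717,109.450 11.037,127.401" fill="none" stroke="#ff00ff"/>
</svg>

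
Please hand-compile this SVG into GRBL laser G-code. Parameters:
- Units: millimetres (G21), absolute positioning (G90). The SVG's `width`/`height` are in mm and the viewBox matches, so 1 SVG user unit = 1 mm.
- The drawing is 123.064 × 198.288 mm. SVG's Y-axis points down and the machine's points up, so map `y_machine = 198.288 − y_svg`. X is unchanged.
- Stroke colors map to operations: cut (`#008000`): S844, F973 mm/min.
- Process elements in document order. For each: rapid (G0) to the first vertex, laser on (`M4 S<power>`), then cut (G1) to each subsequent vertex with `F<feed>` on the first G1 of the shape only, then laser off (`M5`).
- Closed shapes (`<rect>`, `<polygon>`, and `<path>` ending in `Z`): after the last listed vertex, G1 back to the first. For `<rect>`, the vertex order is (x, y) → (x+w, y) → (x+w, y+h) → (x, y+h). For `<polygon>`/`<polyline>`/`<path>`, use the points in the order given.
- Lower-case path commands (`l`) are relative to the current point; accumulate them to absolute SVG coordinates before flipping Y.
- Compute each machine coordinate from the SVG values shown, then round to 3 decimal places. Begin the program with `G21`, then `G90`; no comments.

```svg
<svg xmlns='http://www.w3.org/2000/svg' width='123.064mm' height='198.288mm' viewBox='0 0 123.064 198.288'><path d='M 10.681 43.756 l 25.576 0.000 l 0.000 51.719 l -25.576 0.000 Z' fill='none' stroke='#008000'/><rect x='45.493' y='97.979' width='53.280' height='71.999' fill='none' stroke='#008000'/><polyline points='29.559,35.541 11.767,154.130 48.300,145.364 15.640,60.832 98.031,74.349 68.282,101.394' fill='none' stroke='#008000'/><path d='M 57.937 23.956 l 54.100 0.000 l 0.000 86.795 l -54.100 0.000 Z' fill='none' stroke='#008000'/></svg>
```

1 u = 1 mm; y_m = 198.288 − y.

[1] `<path>` rectangle, #008000→cut S844 F973: (10.681,154.532) → (36.257,154.532) → (36.257,102.813) → (10.681,102.813) → (10.681,154.532) (closed)

[2] `<rect>` rectangle, #008000→cut S844 F973: (45.493,100.309) → (98.773,100.309) → (98.773,28.310) → (45.493,28.310) → (45.493,100.309) (closed)

[3] `<polyline>` open polyline, #008000→cut S844 F973: (29.559,162.747) → (11.767,44.158) → (48.300,52.924) → (15.640,137.456) → (98.031,123.939) → (68.282,96.894)

[4] `<path>` rectangle, #008000→cut S844 F973: (57.937,174.332) → (112.037,174.332) → (112.037,87.537) → (57.937,87.537) → (57.937,174.332) (closed)

G21
G90
G0 X10.681 Y154.532
M4 S844
G1 X36.257 Y154.532 F973
G1 X36.257 Y102.813
G1 X10.681 Y102.813
G1 X10.681 Y154.532
M5
G0 X45.493 Y100.309
M4 S844
G1 X98.773 Y100.309 F973
G1 X98.773 Y28.310
G1 X45.493 Y28.310
G1 X45.493 Y100.309
M5
G0 X29.559 Y162.747
M4 S844
G1 X11.767 Y44.158 F973
G1 X48.300 Y52.924
G1 X15.640 Y137.456
G1 X98.031 Y123.939
G1 X68.282 Y96.894
M5
G0 X57.937 Y174.332
M4 S844
G1 X112.037 Y174.332 F973
G1 X112.037 Y87.537
G1 X57.937 Y87.537
G1 X57.937 Y174.332
M5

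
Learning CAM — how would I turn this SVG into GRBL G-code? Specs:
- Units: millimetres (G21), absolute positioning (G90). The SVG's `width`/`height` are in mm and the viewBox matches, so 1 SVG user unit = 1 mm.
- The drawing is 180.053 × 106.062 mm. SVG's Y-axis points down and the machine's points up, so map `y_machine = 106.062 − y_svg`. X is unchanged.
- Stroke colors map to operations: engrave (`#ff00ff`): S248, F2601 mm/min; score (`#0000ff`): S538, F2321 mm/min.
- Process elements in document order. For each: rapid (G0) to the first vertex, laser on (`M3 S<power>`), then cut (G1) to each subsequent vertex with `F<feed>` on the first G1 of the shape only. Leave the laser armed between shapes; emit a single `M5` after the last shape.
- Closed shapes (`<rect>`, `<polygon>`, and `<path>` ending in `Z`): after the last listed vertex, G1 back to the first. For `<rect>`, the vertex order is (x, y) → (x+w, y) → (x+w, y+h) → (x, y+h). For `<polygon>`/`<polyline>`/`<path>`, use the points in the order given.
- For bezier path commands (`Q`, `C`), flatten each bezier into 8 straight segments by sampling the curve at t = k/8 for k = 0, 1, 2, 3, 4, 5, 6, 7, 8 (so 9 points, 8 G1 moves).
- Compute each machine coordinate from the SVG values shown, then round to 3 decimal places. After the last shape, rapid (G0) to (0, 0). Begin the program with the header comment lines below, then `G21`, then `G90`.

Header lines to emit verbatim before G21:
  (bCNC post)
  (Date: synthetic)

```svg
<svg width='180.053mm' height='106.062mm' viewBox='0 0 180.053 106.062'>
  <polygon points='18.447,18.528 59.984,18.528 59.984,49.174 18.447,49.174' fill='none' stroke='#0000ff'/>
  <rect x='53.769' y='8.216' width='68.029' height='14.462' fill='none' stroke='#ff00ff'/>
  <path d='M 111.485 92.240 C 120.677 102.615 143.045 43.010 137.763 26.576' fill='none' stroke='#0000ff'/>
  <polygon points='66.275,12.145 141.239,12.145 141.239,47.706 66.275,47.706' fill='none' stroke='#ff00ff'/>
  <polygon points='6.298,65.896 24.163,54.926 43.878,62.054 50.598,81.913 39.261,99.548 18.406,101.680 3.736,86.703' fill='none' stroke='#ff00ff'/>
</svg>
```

(bCNC post)
(Date: synthetic)
G21
G90
G0 X18.447 Y87.534
M3 S538
G1 X59.984 Y87.534 F2321
G1 X59.984 Y56.888
G1 X18.447 Y56.888
G1 X18.447 Y87.534
G0 X53.769 Y97.846
M3 S248
G1 X121.798 Y97.846 F2601
G1 X121.798 Y83.384
G1 X53.769 Y83.384
G1 X53.769 Y97.846
G0 X111.485 Y13.822
M3 S538
G1 X115.470 Y12.991 F2321
G1 X120.212 Y17.394
G1 X125.232 Y25.706
G1 X130.052 Y36.601
G1 X134.193 Y48.752
G1 X137.178 Y60.834
G1 X138.527 Y71.521
G1 X137.763 Y79.486
G0 X66.275 Y93.917
M3 S248
G1 X141.239 Y93.917 F2601
G1 X141.239 Y58.356
G1 X66.275 Y58.356
G1 X66.275 Y93.917
G0 X6.298 Y40.166
M3 S248
G1 X24.163 Y51.136 F2601
G1 X43.878 Y44.008
G1 X50.598 Y24.149
G1 X39.261 Y6.514
G1 X18.406 Y4.382
G1 X3.736 Y19.359
G1 X6.298 Y40.166
M5
G0 X0.000 Y0.000

Since the viewBox matches the mm dimensions, user units are millimetres directly. The only transform is the Y-flip y_m = 106.062 − y_svg.

Shape 1 is a rectangle drawn with `<polygon>`. Its stroke #0000ff means score at S538, F2321. After flipping Y the toolpath is (18.447,87.534) → (59.984,87.534) → (59.984,56.888) → (18.447,56.888) → (18.447,87.534), returning to the start.

Shape 2 is a rectangle drawn with `<rect>`. Its stroke #ff00ff means engrave at S248, F2601. After flipping Y the toolpath is (53.769,97.846) → (121.798,97.846) → (121.798,83.384) → (53.769,83.384) → (53.769,97.846), returning to the start.

Shape 3 is a cubic bezier drawn with `<path>`. Its stroke #0000ff means score at S538, F2321. After flipping Y the toolpath is (111.485,13.822) → (115.470,12.991) → (120.212,17.394) → (125.232,25.706) → (130.052,36.601) → (134.193,48.752) → (137.178,60.834) → (138.527,71.521) → (137.763,79.486).

Shape 4 is a rectangle drawn with `<polygon>`. Its stroke #ff00ff means engrave at S248, F2601. After flipping Y the toolpath is (66.275,93.917) → (141.239,93.917) → (141.239,58.356) → (66.275,58.356) → (66.275,93.917), returning to the start.

Shape 5 is a regular polygon drawn with `<polygon>`. Its stroke #ff00ff means engrave at S248, F2601. After flipping Y the toolpath is (6.298,40.166) → (24.163,51.136) → (43.878,44.008) → (50.598,24.149) → (39.261,6.514) → (18.406,4.382) → (3.736,19.359) → (6.298,40.166), returning to the start.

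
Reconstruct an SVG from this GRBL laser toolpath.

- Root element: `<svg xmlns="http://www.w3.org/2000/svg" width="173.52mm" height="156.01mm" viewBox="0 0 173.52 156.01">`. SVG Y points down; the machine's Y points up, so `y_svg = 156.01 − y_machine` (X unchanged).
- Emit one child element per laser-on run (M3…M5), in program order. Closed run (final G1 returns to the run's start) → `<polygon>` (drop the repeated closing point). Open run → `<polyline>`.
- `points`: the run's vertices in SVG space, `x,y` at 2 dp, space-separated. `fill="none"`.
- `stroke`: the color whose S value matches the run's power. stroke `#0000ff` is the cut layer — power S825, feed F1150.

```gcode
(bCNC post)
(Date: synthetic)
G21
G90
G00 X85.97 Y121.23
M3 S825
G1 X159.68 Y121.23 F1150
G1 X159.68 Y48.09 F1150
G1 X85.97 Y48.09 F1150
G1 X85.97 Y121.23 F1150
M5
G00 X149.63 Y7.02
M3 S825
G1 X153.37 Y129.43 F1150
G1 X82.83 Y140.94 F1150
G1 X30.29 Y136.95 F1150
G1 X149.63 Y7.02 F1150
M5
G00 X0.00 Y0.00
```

Each laser-on run becomes one SVG element. Flip Y back into SVG space with y_svg = 156.01 − y_machine. Every run uses S825, so all elements get stroke `#0000ff` (cut).

Run 1: The run returns to its start, so emit a `<polygon>` with points (Y-flipped): 85.97,34.78 159.68,34.78 159.68,107.92 85.97,107.92.

Run 2: The run returns to its start, so emit a `<polygon>` with points (Y-flipped): 149.63,148.99 153.37,26.58 82.83,15.07 30.29,19.06.

<svg xmlns="http://www.w3.org/2000/svg" width="173.52mm" height="156.01mm" viewBox="0 0 173.52 156.01">
  <polygon points="85.97,34.78 159.68,34.78 159.68,107.92 85.97,107.92" fill="none" stroke="#0000ff"/>
  <polygon points="149.63,148.99 153.37,26.58 82.83,15.07 30.29,19.06" fill="none" stroke="#0000ff"/>
</svg>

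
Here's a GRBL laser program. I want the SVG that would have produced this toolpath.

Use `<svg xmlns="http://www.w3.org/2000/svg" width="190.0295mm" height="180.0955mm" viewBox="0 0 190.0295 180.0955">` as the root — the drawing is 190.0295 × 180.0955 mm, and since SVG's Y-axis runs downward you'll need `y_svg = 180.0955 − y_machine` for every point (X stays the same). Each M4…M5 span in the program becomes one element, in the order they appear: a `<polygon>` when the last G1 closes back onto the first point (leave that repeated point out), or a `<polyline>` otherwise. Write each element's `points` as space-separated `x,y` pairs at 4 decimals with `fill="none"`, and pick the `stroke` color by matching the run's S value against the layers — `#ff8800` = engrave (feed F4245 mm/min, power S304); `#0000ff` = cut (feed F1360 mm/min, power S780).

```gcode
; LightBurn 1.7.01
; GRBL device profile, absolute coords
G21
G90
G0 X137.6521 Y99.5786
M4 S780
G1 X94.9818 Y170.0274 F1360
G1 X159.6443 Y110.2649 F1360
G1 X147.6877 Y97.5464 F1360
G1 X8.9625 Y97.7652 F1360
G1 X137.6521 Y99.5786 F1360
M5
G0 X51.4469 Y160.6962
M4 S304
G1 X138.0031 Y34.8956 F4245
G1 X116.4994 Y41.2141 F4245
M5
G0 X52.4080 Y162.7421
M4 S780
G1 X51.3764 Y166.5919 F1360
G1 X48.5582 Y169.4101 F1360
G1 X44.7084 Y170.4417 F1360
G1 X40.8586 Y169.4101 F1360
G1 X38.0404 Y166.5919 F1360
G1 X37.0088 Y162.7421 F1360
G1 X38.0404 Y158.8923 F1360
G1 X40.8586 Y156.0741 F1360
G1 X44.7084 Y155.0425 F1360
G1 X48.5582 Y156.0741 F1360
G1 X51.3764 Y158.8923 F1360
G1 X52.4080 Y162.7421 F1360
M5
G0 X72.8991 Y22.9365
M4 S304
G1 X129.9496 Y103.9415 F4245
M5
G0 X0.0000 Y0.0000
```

Each laser-on run becomes one SVG element. Flip Y back into SVG space with y_svg = 180.0955 − y_machine.

Run 1: S780 ⇒ cut layer `#0000ff`. The run returns to its start, so emit a `<polygon>` with points (Y-flipped): 137.6521,80.5169 94.9818,10.0681 159.6443,69.8306 147.6877,82.5491 8.9625,82.3303.

Run 2: S304 ⇒ engrave layer `#ff8800`. The run is open, so emit a `<polyline>` with points (Y-flipped): 51.4469,19.3993 138.0031,145.1999 116.4994,138.8814.

Run 3: power S780 maps to stroke `#0000ff` (cut). The run returns to its start, so emit a `<polygon>` with points (Y-flipped): 52.4080,17.3534 51.3764,13.5036 48.5582,10.6854 44.7084,9.6538 40.8586,10.6854 38.0404,13.5036 37.0088,17.3534 38.0404,21.2032 40.8586,24.0214 44.7084,25.0530 48.5582,24.0214 51.3764,21.2032.

Run 4: power S304 maps to stroke `#ff8800` (engrave). The run is open, so emit a `<polyline>` with points (Y-flipped): 72.8991,157.1590 129.9496,76.1540.

<svg xmlns="http://www.w3.org/2000/svg" width="190.0295mm" height="180.0955mm" viewBox="0 0 190.0295 180.0955">
  <polygon points="137.6521,80.5169 94.9818,10.0681 159.6443,69.8306 147.6877,82.5491 8.9625,82.3303" fill="none" stroke="#0000ff"/>
  <polyline points="51.4469,19.3993 138.0031,145.1999 116.4994,138.8814" fill="none" stroke="#ff8800"/>
  <polygon points="52.4080,17.3534 51.3764,13.5036 48.5582,10.6854 44.7084,9.6538 40.8586,10.6854 38.0404,13.5036 37.0088,17.3534 38.0404,21.2032 40.8586,24.0214 44.7084,25.0530 48.5582,24.0214 51.3764,21.2032" fill="none" stroke="#0000ff"/>
  <polyline points="72.8991,157.1590 129.9496,76.1540" fill="none" stroke="#ff8800"/>
</svg>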